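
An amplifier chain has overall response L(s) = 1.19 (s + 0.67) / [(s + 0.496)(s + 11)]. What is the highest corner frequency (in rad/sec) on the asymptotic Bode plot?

11 rad/sec

Break frequencies occur at each pole and zero magnitude: 0.496 rad/sec, 0.67 rad/sec, 11 rad/sec.
The highest is 11 rad/sec.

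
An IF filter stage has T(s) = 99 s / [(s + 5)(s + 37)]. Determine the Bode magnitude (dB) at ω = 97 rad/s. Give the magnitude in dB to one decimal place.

-0.4 dB

|j97| = 97
|j97 + 5| = √(97² + 5²) = 97.13
|j97 + 37| = √(97² + 37²) = 103.8
|T(j97)| = 99 × 97 / (97.13 × 103.8) = 0.95234
20 log₁₀(0.95234) = -0.42 dB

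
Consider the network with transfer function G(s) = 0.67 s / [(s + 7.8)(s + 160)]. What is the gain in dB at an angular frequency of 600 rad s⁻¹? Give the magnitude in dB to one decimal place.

-59.3 dB

|j600| = 600
|j600 + 7.8| = √(600² + 7.8²) = 600.1
|j600 + 160| = √(600² + 160²) = 621
|G(j600)| = 0.67 × 600 / (600.1 × 621) = 0.0010789
20 log₁₀(0.0010789) = -59.34 dB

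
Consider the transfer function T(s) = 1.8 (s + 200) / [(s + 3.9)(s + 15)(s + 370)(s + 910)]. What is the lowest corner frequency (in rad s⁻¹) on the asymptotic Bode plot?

Break frequencies occur at each pole and zero magnitude: 3.9 rad s⁻¹, 15 rad s⁻¹, 200 rad s⁻¹, 370 rad s⁻¹, 910 rad s⁻¹.
The lowest is 3.9 rad s⁻¹.

3.9 rad s⁻¹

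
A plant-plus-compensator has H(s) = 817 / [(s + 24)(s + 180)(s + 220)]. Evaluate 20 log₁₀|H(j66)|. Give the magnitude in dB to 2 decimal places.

|j66 + 24| = √(66² + 24²) = 70.23
|j66 + 180| = √(66² + 180²) = 191.7
|j66 + 220| = √(66² + 220²) = 229.7
|H(j66)| = 817 / (70.23 × 191.7 × 229.7) = 0.00026419
20 log₁₀(0.00026419) = -71.562 dB

-71.56 dB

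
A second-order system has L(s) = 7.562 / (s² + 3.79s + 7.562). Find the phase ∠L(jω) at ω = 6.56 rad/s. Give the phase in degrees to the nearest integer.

-145°

∠[(j6.56)² + 3.79(j6.56) + 7.562] = ∠[-35.472 + j24.862] = 144.97°
∠L(j6.56) = −144.97° = -144.97°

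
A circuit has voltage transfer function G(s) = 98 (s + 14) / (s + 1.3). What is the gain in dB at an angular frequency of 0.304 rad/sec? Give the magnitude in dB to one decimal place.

60.2 dB

|j0.304 + 14| = √(0.304² + 14²) = 14
|j0.304 + 1.3| = √(0.304² + 1.3²) = 1.335
|G(j0.304)| = 98 × 14 / 1.335 = 1027.9
20 log₁₀(1027.9) = 60.24 dB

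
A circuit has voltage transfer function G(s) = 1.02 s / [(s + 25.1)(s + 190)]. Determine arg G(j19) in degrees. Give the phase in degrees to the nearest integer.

47°

∠(j19) = 90.00°
∠(j19 + 25.1) = arctan(19/25.1) = 37.12°
∠(j19 + 190) = arctan(19/190) = 5.71°
∠G(j19) = 90.00° − (37.12° + 5.71°) = 47.16°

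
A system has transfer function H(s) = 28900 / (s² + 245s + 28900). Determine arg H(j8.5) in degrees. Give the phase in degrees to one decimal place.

-4.1 deg

∠[(j8.5)² + 245(j8.5) + 28900] = ∠[28828 + j2082.5] = 4.13°
∠H(j8.5) = −4.13° = -4.13°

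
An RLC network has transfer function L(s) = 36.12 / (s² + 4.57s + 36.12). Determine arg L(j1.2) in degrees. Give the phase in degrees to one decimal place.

-9.0°

∠[(j1.2)² + 4.57(j1.2) + 36.12] = ∠[34.68 + j5.484] = 8.99°
∠L(j1.2) = −8.99° = -8.99°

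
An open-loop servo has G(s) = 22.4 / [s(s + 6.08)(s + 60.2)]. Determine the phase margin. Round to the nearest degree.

89 deg

Gain crossover: |G(jω)| = 1 at ω ≈ 0.0612 rad/s.
∠G(j0.0612) = −90° − arctan(0.0612/6.08) − arctan(0.0612/60.2) ≈ -90.63°
PM = 180° + (-90.63°) = 89.37°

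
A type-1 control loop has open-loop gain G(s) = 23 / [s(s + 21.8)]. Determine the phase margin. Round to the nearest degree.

Gain crossover: |G(jω)| = 1 at ω ≈ 1.05 rad/sec.
∠G(j1.05) = −90° − arctan(1.05/21.8) ≈ -92.77°
PM = 180° + (-92.77°) = 87.23°

87°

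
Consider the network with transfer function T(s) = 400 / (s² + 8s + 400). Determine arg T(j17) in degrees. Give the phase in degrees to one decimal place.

-50.8°

∠[(j17)² + 8(j17) + 400] = ∠[111 + j136] = 50.78°
∠T(j17) = −50.78° = -50.78°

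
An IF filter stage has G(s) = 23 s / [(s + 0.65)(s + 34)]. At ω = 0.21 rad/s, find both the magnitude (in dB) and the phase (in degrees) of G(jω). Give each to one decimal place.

|j0.21| = 0.21
|j0.21 + 0.65| = √(0.21² + 0.65²) = 0.6831
|j0.21 + 34| = √(0.21² + 34²) = 34
|G(j0.21)| = 23 × 0.21 / (0.6831 × 34) = 0.20796
20 log₁₀(0.20796) = -13.64 dB
∠(j0.21) = 90.00°
∠(j0.21 + 0.65) = arctan(0.21/0.65) = 17.90°
∠(j0.21 + 34) = arctan(0.21/34) = 0.35°
∠G(j0.21) = 90.00° − (17.90° + 0.35°) = 71.74°

|G| = -13.6 dB, ∠G = 71.7°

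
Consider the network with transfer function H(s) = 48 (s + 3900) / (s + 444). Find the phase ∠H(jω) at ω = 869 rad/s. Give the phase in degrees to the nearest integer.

-50°

∠(j869 + 3900) = arctan(869/3900) = 12.56°
∠(j869 + 444) = arctan(869/444) = 62.94°
∠H(j869) = 12.56° − 62.94° = -50.37°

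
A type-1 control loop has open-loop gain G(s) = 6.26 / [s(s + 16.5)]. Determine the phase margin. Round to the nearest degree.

Gain crossover: |G(jω)| = 1 at ω ≈ 0.379 rad/sec.
∠G(j0.379) = −90° − arctan(0.379/16.5) ≈ -91.32°
PM = 180° + (-91.32°) = 88.68°

89°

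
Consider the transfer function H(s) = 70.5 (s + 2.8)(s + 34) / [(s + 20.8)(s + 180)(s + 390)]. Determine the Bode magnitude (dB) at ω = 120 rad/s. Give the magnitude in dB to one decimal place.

|j120 + 2.8| = √(120² + 2.8²) = 120
|j120 + 34| = √(120² + 34²) = 124.7
|j120 + 20.8| = √(120² + 20.8²) = 121.8
|j120 + 180| = √(120² + 180²) = 216.3
|j120 + 390| = √(120² + 390²) = 408
|H(j120)| = 70.5 × 120 × 124.7 / (121.8 × 216.3 × 408) = 0.098174
20 log₁₀(0.098174) = -20.16 dB

-20.2 dB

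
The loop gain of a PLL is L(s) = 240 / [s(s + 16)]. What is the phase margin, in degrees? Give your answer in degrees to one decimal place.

Gain crossover: |L(jω)| = 1 at ω ≈ 12 rad s⁻¹.
∠L(j12) = −90° − arctan(12/16) ≈ -126.87°
PM = 180° + (-126.87°) = 53.13°

53.1°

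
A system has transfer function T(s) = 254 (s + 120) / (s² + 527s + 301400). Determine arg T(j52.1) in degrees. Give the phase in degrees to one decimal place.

18.2°

∠(j52.1 + 120) = arctan(52.1/120) = 23.47°
∠[(j52.1)² + 527(j52.1) + 301400] = ∠[2.9869e+05 + j27457] = 5.25°
∠T(j52.1) = 23.47° − 5.25° = 18.22°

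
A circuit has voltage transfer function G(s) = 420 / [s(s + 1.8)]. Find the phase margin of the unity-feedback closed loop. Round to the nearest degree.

5°

Gain crossover: |G(jω)| = 1 at ω ≈ 20.5 rad/s.
∠G(j20.5) = −90° − arctan(20.5/1.8) ≈ -174.97°
PM = 180° + (-174.97°) = 5.03°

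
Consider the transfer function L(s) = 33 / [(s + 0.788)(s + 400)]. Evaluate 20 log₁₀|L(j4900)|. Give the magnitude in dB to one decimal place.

|j4900 + 0.788| = √(4900² + 0.788²) = 4900
|j4900 + 400| = √(4900² + 400²) = 4916
|L(j4900)| = 33 / (4900 × 4916) = 1.3699e-06
20 log₁₀(1.3699e-06) = -117.27 dB

-117.3 dB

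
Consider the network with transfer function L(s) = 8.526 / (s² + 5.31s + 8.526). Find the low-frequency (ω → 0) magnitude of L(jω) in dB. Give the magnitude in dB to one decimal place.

L(0) = 8.526 / 8.526 = 1
20 log₁₀(1) = 0.00 dB

0.0 dB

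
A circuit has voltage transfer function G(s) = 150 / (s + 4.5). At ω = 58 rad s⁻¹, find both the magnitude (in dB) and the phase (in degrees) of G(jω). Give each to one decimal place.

|G| = 8.2 dB, ∠G = -85.6°

|j58 + 4.5| = √(58² + 4.5²) = 58.17
|G(j58)| = 150 / 58.17 = 2.5785
20 log₁₀(2.5785) = 8.23 dB
∠(j58 + 4.5) = arctan(58/4.5) = 85.56°
∠G(j58) = −85.56° = -85.56°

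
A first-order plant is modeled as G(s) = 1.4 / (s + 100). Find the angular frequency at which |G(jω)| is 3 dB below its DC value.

For a single-pole low-pass, the −3 dB point is at the pole: ω = 100 rad s⁻¹.

100 rad s⁻¹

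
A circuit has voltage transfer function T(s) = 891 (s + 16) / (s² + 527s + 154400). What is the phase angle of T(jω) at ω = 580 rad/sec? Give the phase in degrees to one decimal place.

-32.4°

∠(j580 + 16) = arctan(580/16) = 88.42°
∠[(j580)² + 527(j580) + 154400] = ∠[-1.82e+05 + j3.0566e+05] = 120.77°
∠T(j580) = 88.42° − 120.77° = -32.35°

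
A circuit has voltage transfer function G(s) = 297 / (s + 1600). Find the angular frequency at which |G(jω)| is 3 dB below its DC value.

For a single-pole low-pass, the −3 dB point is at the pole: ω = 1600 rad/s.

1600 rad/s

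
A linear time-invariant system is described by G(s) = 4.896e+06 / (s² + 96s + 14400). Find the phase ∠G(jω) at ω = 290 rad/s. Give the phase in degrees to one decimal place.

∠[(j290)² + 96(j290) + 14400] = ∠[-69700 + j27840] = 158.23°
∠G(j290) = −158.23° = -158.23°

-158.2 deg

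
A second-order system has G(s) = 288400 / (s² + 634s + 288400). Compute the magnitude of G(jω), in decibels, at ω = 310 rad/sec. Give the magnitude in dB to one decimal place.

|(j310)² + 634(j310) + 288400| = |1.923e+05 + j1.9654e+05| = 2.75e+05
|G(j310)| = 288400 / 2.75e+05 = 1.0489
20 log₁₀(1.0489) = 0.41 dB

0.4 dB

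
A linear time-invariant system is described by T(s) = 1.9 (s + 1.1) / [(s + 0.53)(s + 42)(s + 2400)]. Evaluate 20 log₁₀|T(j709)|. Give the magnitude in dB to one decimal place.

-119.4 dB

|j709 + 1.1| = √(709² + 1.1²) = 709
|j709 + 0.53| = √(709² + 0.53²) = 709
|j709 + 42| = √(709² + 42²) = 710.2
|j709 + 2400| = √(709² + 2400²) = 2503
|T(j709)| = 1.9 × 709 / (709 × 710.2 × 2503) = 1.069e-06
20 log₁₀(1.069e-06) = -119.42 dB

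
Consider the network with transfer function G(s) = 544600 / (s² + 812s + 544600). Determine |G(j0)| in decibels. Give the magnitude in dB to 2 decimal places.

0.00 dB

G(0) = 544600 / 544600 = 1
20 log₁₀(1) = 0.000 dB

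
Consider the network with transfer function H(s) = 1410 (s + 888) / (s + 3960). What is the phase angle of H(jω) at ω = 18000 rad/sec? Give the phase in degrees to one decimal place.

9.6 deg

∠(j18000 + 888) = arctan(18000/888) = 87.18°
∠(j18000 + 3960) = arctan(18000/3960) = 77.59°
∠H(j18000) = 87.18° − 77.59° = 9.58°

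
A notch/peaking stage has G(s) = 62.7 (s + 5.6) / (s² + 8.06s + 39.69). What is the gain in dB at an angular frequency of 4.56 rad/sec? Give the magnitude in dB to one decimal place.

20.8 dB

|j4.56 + 5.6| = √(4.56² + 5.6²) = 7.222
|(j4.56)² + 8.06(j4.56) + 39.69| = |18.896 + j36.754| = 41.33
|G(j4.56)| = 62.7 × 7.222 / 41.33 = 10.957
20 log₁₀(10.957) = 20.79 dB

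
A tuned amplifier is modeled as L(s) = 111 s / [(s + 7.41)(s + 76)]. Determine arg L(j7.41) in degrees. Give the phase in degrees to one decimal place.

39.4°

∠(j7.41) = 90.00°
∠(j7.41 + 7.41) = arctan(7.41/7.41) = 45.00°
∠(j7.41 + 76) = arctan(7.41/76) = 5.57°
∠L(j7.41) = 90.00° − (45.00° + 5.57°) = 39.43°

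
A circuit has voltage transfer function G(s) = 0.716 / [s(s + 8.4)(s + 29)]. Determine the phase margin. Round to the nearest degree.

90°

Gain crossover: |G(jω)| = 1 at ω ≈ 0.00294 rad/s.
∠G(j0.00294) = −90° − arctan(0.00294/8.4) − arctan(0.00294/29) ≈ -90.03°
PM = 180° + (-90.03°) = 89.97°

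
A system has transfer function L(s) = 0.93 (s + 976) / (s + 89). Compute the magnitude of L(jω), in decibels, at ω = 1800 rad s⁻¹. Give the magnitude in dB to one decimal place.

0.5 dB

|j1800 + 976| = √(1800² + 976²) = 2048
|j1800 + 89| = √(1800² + 89²) = 1802
|L(j1800)| = 0.93 × 2048 / 1802 = 1.0566
20 log₁₀(1.0566) = 0.48 dB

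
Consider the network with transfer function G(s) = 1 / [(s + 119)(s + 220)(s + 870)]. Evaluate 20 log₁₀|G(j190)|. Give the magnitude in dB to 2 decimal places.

|j190 + 119| = √(190² + 119²) = 224.2
|j190 + 220| = √(190² + 220²) = 290.7
|j190 + 870| = √(190² + 870²) = 890.5
|G(j190)| = 1 / (224.2 × 290.7 × 890.5) = 1.7231e-08
20 log₁₀(1.7231e-08) = -155.274 dB

-155.27 dB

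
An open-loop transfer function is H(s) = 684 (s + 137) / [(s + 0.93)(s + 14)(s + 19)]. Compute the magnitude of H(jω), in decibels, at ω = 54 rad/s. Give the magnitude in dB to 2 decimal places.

|j54 + 137| = √(54² + 137²) = 147.3
|j54 + 0.93| = √(54² + 0.93²) = 54.01
|j54 + 14| = √(54² + 14²) = 55.79
|j54 + 19| = √(54² + 19²) = 57.25
|H(j54)| = 684 × 147.3 / (54.01 × 55.79 × 57.25) = 0.58401
20 log₁₀(0.58401) = -4.672 dB

-4.67 dB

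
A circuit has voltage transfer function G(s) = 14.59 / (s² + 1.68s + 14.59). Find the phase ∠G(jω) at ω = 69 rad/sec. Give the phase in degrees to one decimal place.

-178.6°

∠[(j69)² + 1.68(j69) + 14.59] = ∠[-4746.4 + j115.92] = 178.60°
∠G(j69) = −178.60° = -178.60°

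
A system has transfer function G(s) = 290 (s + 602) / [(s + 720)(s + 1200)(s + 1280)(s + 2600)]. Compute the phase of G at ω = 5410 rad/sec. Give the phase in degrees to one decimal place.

∠(j5410 + 602) = arctan(5410/602) = 83.65°
∠(j5410 + 720) = arctan(5410/720) = 82.42°
∠(j5410 + 1200) = arctan(5410/1200) = 77.49°
∠(j5410 + 1280) = arctan(5410/1280) = 76.69°
∠(j5410 + 2600) = arctan(5410/2600) = 64.33°
∠G(j5410) = 83.65° − (82.42° + 77.49° + 76.69° + 64.33°) = -217.28°

-217.3 deg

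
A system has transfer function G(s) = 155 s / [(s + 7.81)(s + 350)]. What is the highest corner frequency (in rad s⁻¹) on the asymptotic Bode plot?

Break frequencies occur at each pole and zero magnitude: 7.81 rad s⁻¹, 350 rad s⁻¹.
The highest is 350 rad s⁻¹.

350 rad s⁻¹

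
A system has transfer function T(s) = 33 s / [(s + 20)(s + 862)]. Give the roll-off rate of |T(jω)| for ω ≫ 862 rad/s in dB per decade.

With 1 zero and 2 poles, the high-frequency asymptotic slope is 20 × (1 − 2) = -20 dB/decade.

-20 dB/decade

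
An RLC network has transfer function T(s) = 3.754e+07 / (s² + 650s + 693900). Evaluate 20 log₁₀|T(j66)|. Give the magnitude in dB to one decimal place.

34.7 dB

|(j66)² + 650(j66) + 693900| = |6.8954e+05 + j42900| = 6.909e+05
|T(j66)| = 3.754e+07 / 6.909e+05 = 54.337
20 log₁₀(54.337) = 34.70 dB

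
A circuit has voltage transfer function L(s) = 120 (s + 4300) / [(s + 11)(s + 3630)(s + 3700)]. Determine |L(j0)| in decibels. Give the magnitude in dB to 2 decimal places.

-49.14 dB

L(0) = 120 × 4300 / (11 × 3630 × 3700) = 0.0034926
20 log₁₀(0.0034926) = -49.137 dB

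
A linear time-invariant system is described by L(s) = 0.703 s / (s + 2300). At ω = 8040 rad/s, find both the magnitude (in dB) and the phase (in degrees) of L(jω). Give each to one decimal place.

|L| = -3.4 dB, ∠L = 16.0°

|j8040| = 8040
|j8040 + 2300| = √(8040² + 2300²) = 8363
|L(j8040)| = 0.703 × 8040 / 8363 = 0.67589
20 log₁₀(0.67589) = -3.40 dB
∠(j8040) = 90.00°
∠(j8040 + 2300) = arctan(8040/2300) = 74.04°
∠L(j8040) = 90.00° − 74.04° = 15.96°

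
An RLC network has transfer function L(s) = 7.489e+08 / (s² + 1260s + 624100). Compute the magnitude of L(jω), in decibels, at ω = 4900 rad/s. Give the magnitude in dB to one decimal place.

|(j4900)² + 1260(j4900) + 624100| = |-2.3386e+07 + j6.174e+06| = 2.419e+07
|L(j4900)| = 7.489e+08 / 2.419e+07 = 30.963
20 log₁₀(30.963) = 29.82 dB

29.8 dB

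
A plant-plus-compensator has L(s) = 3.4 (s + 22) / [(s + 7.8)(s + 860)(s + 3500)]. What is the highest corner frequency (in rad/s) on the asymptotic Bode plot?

3500 rad/s

Break frequencies occur at each pole and zero magnitude: 7.8 rad/s, 22 rad/s, 860 rad/s, 3500 rad/s.
The highest is 3500 rad/s.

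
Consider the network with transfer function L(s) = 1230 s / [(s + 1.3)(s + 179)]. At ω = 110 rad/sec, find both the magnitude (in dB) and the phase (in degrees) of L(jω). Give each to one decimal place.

|j110| = 110
|j110 + 1.3| = √(110² + 1.3²) = 110
|j110 + 179| = √(110² + 179²) = 210.1
|L(j110)| = 1230 × 110 / (110 × 210.1) = 5.854
20 log₁₀(5.854) = 15.35 dB
∠(j110) = 90.00°
∠(j110 + 1.3) = arctan(110/1.3) = 89.32°
∠(j110 + 179) = arctan(110/179) = 31.57°
∠L(j110) = 90.00° − (89.32° + 31.57°) = -30.89°

|L| = 15.3 dB, ∠L = -30.9°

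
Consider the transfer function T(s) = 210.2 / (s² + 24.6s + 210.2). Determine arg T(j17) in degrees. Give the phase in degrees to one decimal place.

∠[(j17)² + 24.6(j17) + 210.2] = ∠[-78.8 + j418.2] = 100.67°
∠T(j17) = −100.67° = -100.67°

-100.7°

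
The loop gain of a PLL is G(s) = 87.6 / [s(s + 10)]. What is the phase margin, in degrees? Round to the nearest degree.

Gain crossover: |G(jω)| = 1 at ω ≈ 7.13 rad/sec.
∠G(j7.13) = −90° − arctan(7.13/10) ≈ -125.50°
PM = 180° + (-125.50°) = 54.50°

55°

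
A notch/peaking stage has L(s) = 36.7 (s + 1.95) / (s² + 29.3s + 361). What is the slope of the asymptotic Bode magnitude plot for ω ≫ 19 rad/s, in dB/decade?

With 1 zero and 2 poles, the high-frequency asymptotic slope is 20 × (1 − 2) = -20 dB/decade.

-20 dB/decade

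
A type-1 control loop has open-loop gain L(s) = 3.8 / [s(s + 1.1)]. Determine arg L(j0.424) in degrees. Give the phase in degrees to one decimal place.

∠(j0.424 + 1.1) = arctan(0.424/1.1) = 21.08°
∠(j0.424) = 90.00°
∠L(j0.424) = − (21.08° + 90.00°) = -111.08°

-111.1°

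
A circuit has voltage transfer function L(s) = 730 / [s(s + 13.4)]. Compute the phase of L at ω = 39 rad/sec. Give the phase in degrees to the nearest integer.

-161 deg

∠(j39 + 13.4) = arctan(39/13.4) = 71.04°
∠(j39) = 90.00°
∠L(j39) = − (71.04° + 90.00°) = -161.04°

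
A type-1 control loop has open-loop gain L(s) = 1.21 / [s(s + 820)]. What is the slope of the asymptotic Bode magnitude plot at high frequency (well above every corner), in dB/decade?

-40 dB/decade

With 0 zeros and 2 poles, the high-frequency asymptotic slope is 20 × (0 − 2) = -40 dB/decade.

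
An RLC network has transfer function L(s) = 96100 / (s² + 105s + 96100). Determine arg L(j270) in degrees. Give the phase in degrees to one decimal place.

-50.7°

∠[(j270)² + 105(j270) + 96100] = ∠[23200 + j28350] = 50.71°
∠L(j270) = −50.71° = -50.71°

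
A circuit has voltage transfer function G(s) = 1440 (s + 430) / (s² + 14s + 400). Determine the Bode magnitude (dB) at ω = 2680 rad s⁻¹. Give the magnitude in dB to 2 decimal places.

-5.28 dB

|j2680 + 430| = √(2680² + 430²) = 2714
|(j2680)² + 14(j2680) + 400| = |-7.182e+06 + j37520| = 7.182e+06
|G(j2680)| = 1440 × 2714 / 7.182e+06 = 0.54421
20 log₁₀(0.54421) = -5.285 dB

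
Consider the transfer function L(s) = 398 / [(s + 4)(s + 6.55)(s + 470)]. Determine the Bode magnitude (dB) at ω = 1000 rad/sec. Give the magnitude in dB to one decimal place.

-128.9 dB

|j1000 + 4| = √(1000² + 4²) = 1000
|j1000 + 6.55| = √(1000² + 6.55²) = 1000
|j1000 + 470| = √(1000² + 470²) = 1105
|L(j1000)| = 398 / (1000 × 1000 × 1105) = 3.6019e-07
20 log₁₀(3.6019e-07) = -128.87 dB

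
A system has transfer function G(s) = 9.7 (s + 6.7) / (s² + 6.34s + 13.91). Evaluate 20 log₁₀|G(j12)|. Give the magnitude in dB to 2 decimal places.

-1.06 dB

|j12 + 6.7| = √(12² + 6.7²) = 13.74
|(j12)² + 6.34(j12) + 13.91| = |-130.09 + j76.08| = 150.7
|G(j12)| = 9.7 × 13.74 / 150.7 = 0.88461
20 log₁₀(0.88461) = -1.065 dB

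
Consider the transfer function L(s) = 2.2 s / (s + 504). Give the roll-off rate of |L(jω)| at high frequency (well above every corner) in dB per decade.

0 dB/decade

With 1 zero and 1 pole, the high-frequency asymptotic slope is 20 × (1 − 1) = 0 dB/decade.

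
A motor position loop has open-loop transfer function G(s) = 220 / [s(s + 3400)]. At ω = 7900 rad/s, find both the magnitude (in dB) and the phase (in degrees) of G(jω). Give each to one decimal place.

|j7900 + 3400| = √(7900² + 3400²) = 8601
|j7900| = 7900
|G(j7900)| = 220 / (8601 × 7900) = 3.2379e-06
20 log₁₀(3.2379e-06) = -109.79 dB
∠(j7900 + 3400) = arctan(7900/3400) = 66.71°
∠(j7900) = 90.00°
∠G(j7900) = − (66.71° + 90.00°) = -156.71°

|G| = -109.8 dB, ∠G = -156.7°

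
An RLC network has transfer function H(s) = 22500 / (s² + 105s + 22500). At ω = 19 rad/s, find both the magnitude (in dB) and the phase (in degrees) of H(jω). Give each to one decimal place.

|H| = 0.1 dB, ∠H = -5.1°

|(j19)² + 105(j19) + 22500| = |22139 + j1995| = 2.223e+04
|H(j19)| = 22500 / 2.223e+04 = 1.0122
20 log₁₀(1.0122) = 0.11 dB
∠[(j19)² + 105(j19) + 22500] = ∠[22139 + j1995] = 5.15°
∠H(j19) = −5.15° = -5.15°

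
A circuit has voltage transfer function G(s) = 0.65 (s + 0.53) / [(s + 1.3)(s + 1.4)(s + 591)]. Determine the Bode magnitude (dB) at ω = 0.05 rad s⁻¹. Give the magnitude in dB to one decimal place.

|j0.05 + 0.53| = √(0.05² + 0.53²) = 0.5324
|j0.05 + 1.3| = √(0.05² + 1.3²) = 1.301
|j0.05 + 1.4| = √(0.05² + 1.4²) = 1.401
|j0.05 + 591| = √(0.05² + 591²) = 591
|G(j0.05)| = 0.65 × 0.5324 / (1.301 × 1.401 × 591) = 0.00032126
20 log₁₀(0.00032126) = -69.86 dB

-69.9 dB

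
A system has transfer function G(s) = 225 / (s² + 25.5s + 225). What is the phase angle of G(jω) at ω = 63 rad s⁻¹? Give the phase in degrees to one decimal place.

-156.8°

∠[(j63)² + 25.5(j63) + 225] = ∠[-3744 + j1606.5] = 156.78°
∠G(j63) = −156.78° = -156.78°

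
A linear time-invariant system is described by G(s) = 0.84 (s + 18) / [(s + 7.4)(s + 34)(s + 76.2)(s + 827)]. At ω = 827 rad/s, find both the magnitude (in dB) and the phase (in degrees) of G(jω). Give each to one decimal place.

|G| = -179.6 dB, ∠G = -218.1 deg

|j827 + 18| = √(827² + 18²) = 827.2
|j827 + 7.4| = √(827² + 7.4²) = 827
|j827 + 34| = √(827² + 34²) = 827.7
|j827 + 76.2| = √(827² + 76.2²) = 830.5
|j827 + 827| = √(827² + 827²) = 1170
|G(j827)| = 0.84 × 827.2 / (827 × 827.7 × 830.5 × 1170) = 1.045e-09
20 log₁₀(1.045e-09) = -179.62 dB
∠(j827 + 18) = arctan(827/18) = 88.75°
∠(j827 + 7.4) = arctan(827/7.4) = 89.49°
∠(j827 + 34) = arctan(827/34) = 87.65°
∠(j827 + 76.2) = arctan(827/76.2) = 84.74°
∠(j827 + 827) = arctan(827/827) = 45.00°
∠G(j827) = 88.75° − (89.49° + 87.65° + 84.74° + 45.00°) = -218.12°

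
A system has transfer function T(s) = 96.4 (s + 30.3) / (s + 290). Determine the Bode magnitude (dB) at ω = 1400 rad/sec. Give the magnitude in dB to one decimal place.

39.5 dB

|j1400 + 30.3| = √(1400² + 30.3²) = 1400
|j1400 + 290| = √(1400² + 290²) = 1430
|T(j1400)| = 96.4 × 1400 / 1430 = 94.418
20 log₁₀(94.418) = 39.50 dB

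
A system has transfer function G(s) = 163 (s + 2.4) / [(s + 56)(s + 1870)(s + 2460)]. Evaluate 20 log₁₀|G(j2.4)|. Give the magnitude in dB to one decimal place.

|j2.4 + 2.4| = √(2.4² + 2.4²) = 3.394
|j2.4 + 56| = √(2.4² + 56²) = 56.05
|j2.4 + 1870| = √(2.4² + 1870²) = 1870
|j2.4 + 2460| = √(2.4² + 2460²) = 2460
|G(j2.4)| = 163 × 3.394 / (56.05 × 1870 × 2460) = 2.1456e-06
20 log₁₀(2.1456e-06) = -113.37 dB

-113.4 dB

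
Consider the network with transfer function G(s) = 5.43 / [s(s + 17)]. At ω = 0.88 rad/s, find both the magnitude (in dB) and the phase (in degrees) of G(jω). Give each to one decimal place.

|G| = -8.8 dB, ∠G = -93.0°

|j0.88 + 17| = √(0.88² + 17²) = 17.02
|j0.88| = 0.88
|G(j0.88)| = 5.43 / (17.02 × 0.88) = 0.36248
20 log₁₀(0.36248) = -8.81 dB
∠(j0.88 + 17) = arctan(0.88/17) = 2.96°
∠(j0.88) = 90.00°
∠G(j0.88) = − (2.96° + 90.00°) = -92.96°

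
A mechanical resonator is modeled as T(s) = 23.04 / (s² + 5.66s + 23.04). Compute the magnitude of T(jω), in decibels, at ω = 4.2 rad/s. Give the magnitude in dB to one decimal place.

|(j4.2)² + 5.66(j4.2) + 23.04| = |5.4 + j23.772| = 24.38
|T(j4.2)| = 23.04 / 24.38 = 0.94513
20 log₁₀(0.94513) = -0.49 dB

-0.5 dB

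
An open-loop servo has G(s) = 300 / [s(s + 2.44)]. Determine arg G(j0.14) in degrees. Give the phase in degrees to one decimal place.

∠(j0.14 + 2.44) = arctan(0.14/2.44) = 3.28°
∠(j0.14) = 90.00°
∠G(j0.14) = − (3.28° + 90.00°) = -93.28°

-93.3°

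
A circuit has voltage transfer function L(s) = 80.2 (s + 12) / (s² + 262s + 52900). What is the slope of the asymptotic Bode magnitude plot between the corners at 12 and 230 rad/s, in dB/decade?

20 dB/decade

In this band the factors already past their corner are: zero at 12; net slope = 20 dB/decade.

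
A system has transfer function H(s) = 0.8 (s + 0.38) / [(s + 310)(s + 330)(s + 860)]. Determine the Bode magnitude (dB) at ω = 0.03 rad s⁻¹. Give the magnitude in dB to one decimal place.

|j0.03 + 0.38| = √(0.03² + 0.38²) = 0.3812
|j0.03 + 310| = √(0.03² + 310²) = 310
|j0.03 + 330| = √(0.03² + 330²) = 330
|j0.03 + 860| = √(0.03² + 860²) = 860
|H(j0.03)| = 0.8 × 0.3812 / (310 × 330 × 860) = 3.4662e-09
20 log₁₀(3.4662e-09) = -169.20 dB

-169.2 dB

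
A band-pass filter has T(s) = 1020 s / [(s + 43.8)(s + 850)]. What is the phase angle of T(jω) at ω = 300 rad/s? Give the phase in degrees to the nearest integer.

-11 deg

∠(j300) = 90.00°
∠(j300 + 43.8) = arctan(300/43.8) = 81.69°
∠(j300 + 850) = arctan(300/850) = 19.44°
∠T(j300) = 90.00° − (81.69° + 19.44°) = -11.13°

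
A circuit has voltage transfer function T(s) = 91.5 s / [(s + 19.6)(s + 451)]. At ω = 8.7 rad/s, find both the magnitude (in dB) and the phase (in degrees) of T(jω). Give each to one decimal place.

|j8.7| = 8.7
|j8.7 + 19.6| = √(8.7² + 19.6²) = 21.44
|j8.7 + 451| = √(8.7² + 451²) = 451.1
|T(j8.7)| = 91.5 × 8.7 / (21.44 × 451.1) = 0.082295
20 log₁₀(0.082295) = -21.69 dB
∠(j8.7) = 90.00°
∠(j8.7 + 19.6) = arctan(8.7/19.6) = 23.94°
∠(j8.7 + 451) = arctan(8.7/451) = 1.11°
∠T(j8.7) = 90.00° − (23.94° + 1.11°) = 64.96°

|T| = -21.7 dB, ∠T = 65.0°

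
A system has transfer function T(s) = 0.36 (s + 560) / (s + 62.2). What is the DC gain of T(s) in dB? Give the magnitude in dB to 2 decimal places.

10.21 dB

T(0) = 0.36 × 560 / 62.2 = 3.2412
20 log₁₀(3.2412) = 10.214 dB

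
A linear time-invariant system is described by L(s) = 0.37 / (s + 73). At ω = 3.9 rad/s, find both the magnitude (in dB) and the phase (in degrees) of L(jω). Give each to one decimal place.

|L| = -45.9 dB, ∠L = -3.1°

|j3.9 + 73| = √(3.9² + 73²) = 73.1
|L(j3.9)| = 0.37 / 73.1 = 0.0050613
20 log₁₀(0.0050613) = -45.91 dB
∠(j3.9 + 73) = arctan(3.9/73) = 3.06°
∠L(j3.9) = −3.06° = -3.06°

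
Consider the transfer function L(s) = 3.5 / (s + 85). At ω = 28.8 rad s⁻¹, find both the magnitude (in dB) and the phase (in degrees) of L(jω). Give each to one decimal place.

|j28.8 + 85| = √(28.8² + 85²) = 89.75
|L(j28.8)| = 3.5 / 89.75 = 0.038999
20 log₁₀(0.038999) = -28.18 dB
∠(j28.8 + 85) = arctan(28.8/85) = 18.72°
∠L(j28.8) = −18.72° = -18.72°

|L| = -28.2 dB, ∠L = -18.7°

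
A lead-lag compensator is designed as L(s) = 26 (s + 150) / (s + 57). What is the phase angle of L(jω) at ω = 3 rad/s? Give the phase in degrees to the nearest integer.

∠(j3 + 150) = arctan(3/150) = 1.15°
∠(j3 + 57) = arctan(3/57) = 3.01°
∠L(j3) = 1.15° − 3.01° = -1.87°

-2 deg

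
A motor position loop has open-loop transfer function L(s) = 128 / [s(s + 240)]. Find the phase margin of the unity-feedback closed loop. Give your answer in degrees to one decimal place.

Gain crossover: |L(jω)| = 1 at ω ≈ 0.533 rad/sec.
∠L(j0.533) = −90° − arctan(0.533/240) ≈ -90.13°
PM = 180° + (-90.13°) = 89.87°

89.9 deg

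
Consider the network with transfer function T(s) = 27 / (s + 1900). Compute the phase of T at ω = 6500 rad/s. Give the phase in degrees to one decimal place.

-73.7 deg

∠(j6500 + 1900) = arctan(6500/1900) = 73.71°
∠T(j6500) = −73.71° = -73.71°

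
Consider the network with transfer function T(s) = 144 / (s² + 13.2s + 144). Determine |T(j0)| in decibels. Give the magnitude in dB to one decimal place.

T(0) = 144 / 144 = 1
20 log₁₀(1) = 0.00 dB

0.0 dB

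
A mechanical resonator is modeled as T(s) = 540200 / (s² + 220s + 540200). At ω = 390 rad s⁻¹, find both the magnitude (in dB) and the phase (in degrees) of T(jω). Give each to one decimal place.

|T| = 2.7 dB, ∠T = -12.5°

|(j390)² + 220(j390) + 540200| = |3.881e+05 + j85800| = 3.975e+05
|T(j390)| = 540200 / 3.975e+05 = 1.3591
20 log₁₀(1.3591) = 2.66 dB
∠[(j390)² + 220(j390) + 540200] = ∠[3.881e+05 + j85800] = 12.47°
∠T(j390) = −12.47° = -12.47°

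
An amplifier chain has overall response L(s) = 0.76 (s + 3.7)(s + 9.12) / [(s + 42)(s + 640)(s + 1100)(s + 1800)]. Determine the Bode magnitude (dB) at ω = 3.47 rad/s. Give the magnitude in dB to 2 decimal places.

|j3.47 + 3.7| = √(3.47² + 3.7²) = 5.073
|j3.47 + 9.12| = √(3.47² + 9.12²) = 9.758
|j3.47 + 42| = √(3.47² + 42²) = 42.14
|j3.47 + 640| = √(3.47² + 640²) = 640
|j3.47 + 1100| = √(3.47² + 1100²) = 1100
|j3.47 + 1800| = √(3.47² + 1800²) = 1800
|L(j3.47)| = 0.76 × 5.073 × 9.758 / (42.14 × 640 × 1100 × 1800) = 7.0439e-10
20 log₁₀(7.0439e-10) = -183.044 dB

-183.04 dB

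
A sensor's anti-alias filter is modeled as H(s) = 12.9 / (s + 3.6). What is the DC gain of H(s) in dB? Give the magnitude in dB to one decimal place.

11.1 dB

H(0) = 12.9 / 3.6 = 3.5833
20 log₁₀(3.5833) = 11.09 dB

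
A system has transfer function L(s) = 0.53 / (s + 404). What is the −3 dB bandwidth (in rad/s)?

For a single-pole low-pass, the −3 dB point is at the pole: ω = 404 rad/s.

404 rad/s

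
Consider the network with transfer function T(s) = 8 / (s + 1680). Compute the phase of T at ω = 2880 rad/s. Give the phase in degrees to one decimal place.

∠(j2880 + 1680) = arctan(2880/1680) = 59.74°
∠T(j2880) = −59.74° = -59.74°

-59.7°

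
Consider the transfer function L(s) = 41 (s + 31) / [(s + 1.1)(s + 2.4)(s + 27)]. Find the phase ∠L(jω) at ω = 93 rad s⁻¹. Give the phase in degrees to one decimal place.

∠(j93 + 31) = arctan(93/31) = 71.57°
∠(j93 + 1.1) = arctan(93/1.1) = 89.32°
∠(j93 + 2.4) = arctan(93/2.4) = 88.52°
∠(j93 + 27) = arctan(93/27) = 73.81°
∠L(j93) = 71.57° − (89.32° + 88.52° + 73.81°) = -180.09°

-180.1°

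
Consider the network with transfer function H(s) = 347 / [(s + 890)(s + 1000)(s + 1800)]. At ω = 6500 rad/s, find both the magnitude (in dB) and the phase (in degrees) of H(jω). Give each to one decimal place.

|j6500 + 890| = √(6500² + 890²) = 6561
|j6500 + 1000| = √(6500² + 1000²) = 6576
|j6500 + 1800| = √(6500² + 1800²) = 6745
|H(j6500)| = 347 / (6561 × 6576 × 6745) = 1.1924e-09
20 log₁₀(1.1924e-09) = -178.47 dB
∠(j6500 + 890) = arctan(6500/890) = 82.20°
∠(j6500 + 1000) = arctan(6500/1000) = 81.25°
∠(j6500 + 1800) = arctan(6500/1800) = 74.52°
∠H(j6500) = − (82.20° + 81.25° + 74.52°) = -237.98°

|H| = -178.5 dB, ∠H = -238.0°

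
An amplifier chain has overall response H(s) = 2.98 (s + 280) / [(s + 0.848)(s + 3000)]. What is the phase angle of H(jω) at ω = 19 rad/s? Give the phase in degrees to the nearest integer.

∠(j19 + 280) = arctan(19/280) = 3.88°
∠(j19 + 0.848) = arctan(19/0.848) = 87.44°
∠(j19 + 3000) = arctan(19/3000) = 0.36°
∠H(j19) = 3.88° − (87.44° + 0.36°) = -83.93°

-84°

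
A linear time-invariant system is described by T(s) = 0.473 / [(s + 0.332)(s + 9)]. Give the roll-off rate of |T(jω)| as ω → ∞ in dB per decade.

-40 dB/decade

With 0 zeros and 2 poles, the high-frequency asymptotic slope is 20 × (0 − 2) = -40 dB/decade.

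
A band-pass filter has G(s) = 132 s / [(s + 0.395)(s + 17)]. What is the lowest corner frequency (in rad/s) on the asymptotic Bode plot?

0.395 rad/s

Break frequencies occur at each pole and zero magnitude: 0.395 rad/s, 17 rad/s.
The lowest is 0.395 rad/s.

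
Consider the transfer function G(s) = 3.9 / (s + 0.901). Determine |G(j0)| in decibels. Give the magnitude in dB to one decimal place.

12.7 dB

G(0) = 3.9 / 0.901 = 4.3285
20 log₁₀(4.3285) = 12.73 dB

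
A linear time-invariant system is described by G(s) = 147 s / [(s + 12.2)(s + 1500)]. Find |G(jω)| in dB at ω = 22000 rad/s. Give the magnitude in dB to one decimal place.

|j22000| = 2.2e+04
|j22000 + 12.2| = √(22000² + 12.2²) = 2.2e+04
|j22000 + 1500| = √(22000² + 1500²) = 2.205e+04
|G(j22000)| = 147 × 2.2e+04 / (2.2e+04 × 2.205e+04) = 0.0066663
20 log₁₀(0.0066663) = -43.52 dB

-43.5 dB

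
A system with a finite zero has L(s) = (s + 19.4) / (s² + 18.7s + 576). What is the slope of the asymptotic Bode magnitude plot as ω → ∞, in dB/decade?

-20 dB/decade

With 1 zero and 2 poles, the high-frequency asymptotic slope is 20 × (1 − 2) = -20 dB/decade.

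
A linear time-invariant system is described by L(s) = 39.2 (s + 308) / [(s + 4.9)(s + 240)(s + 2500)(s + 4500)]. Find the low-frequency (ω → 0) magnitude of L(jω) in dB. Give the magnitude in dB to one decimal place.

-120.8 dB

L(0) = 39.2 × 308 / (4.9 × 240 × 2500 × 4500) = 9.1259e-07
20 log₁₀(9.1259e-07) = -120.79 dB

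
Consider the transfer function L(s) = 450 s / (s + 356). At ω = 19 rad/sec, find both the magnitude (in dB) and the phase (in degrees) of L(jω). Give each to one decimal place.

|j19| = 19
|j19 + 356| = √(19² + 356²) = 356.5
|L(j19)| = 450 × 19 / 356.5 = 23.983
20 log₁₀(23.983) = 27.60 dB
∠(j19) = 90.00°
∠(j19 + 356) = arctan(19/356) = 3.06°
∠L(j19) = 90.00° − 3.06° = 86.94°

|L| = 27.6 dB, ∠L = 86.9°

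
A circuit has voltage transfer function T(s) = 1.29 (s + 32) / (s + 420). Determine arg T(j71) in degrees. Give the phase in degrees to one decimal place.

56.1°

∠(j71 + 32) = arctan(71/32) = 65.74°
∠(j71 + 420) = arctan(71/420) = 9.60°
∠T(j71) = 65.74° − 9.60° = 56.14°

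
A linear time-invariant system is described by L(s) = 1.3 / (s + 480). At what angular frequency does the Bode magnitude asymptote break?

480 rad/s

The single real pole at s = −480 gives a corner at ω = 480 rad/s.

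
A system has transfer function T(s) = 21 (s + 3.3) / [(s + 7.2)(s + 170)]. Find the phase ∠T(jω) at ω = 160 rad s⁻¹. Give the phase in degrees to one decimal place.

∠(j160 + 3.3) = arctan(160/3.3) = 88.82°
∠(j160 + 7.2) = arctan(160/7.2) = 87.42°
∠(j160 + 170) = arctan(160/170) = 43.26°
∠T(j160) = 88.82° − (87.42° + 43.26°) = -41.87°

-41.9 deg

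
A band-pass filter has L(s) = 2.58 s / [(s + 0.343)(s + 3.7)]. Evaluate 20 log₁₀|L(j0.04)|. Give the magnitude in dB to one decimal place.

-21.9 dB

|j0.04| = 0.04
|j0.04 + 0.343| = √(0.04² + 0.343²) = 0.3453
|j0.04 + 3.7| = √(0.04² + 3.7²) = 3.7
|L(j0.04)| = 2.58 × 0.04 / (0.3453 × 3.7) = 0.080765
20 log₁₀(0.080765) = -21.86 dB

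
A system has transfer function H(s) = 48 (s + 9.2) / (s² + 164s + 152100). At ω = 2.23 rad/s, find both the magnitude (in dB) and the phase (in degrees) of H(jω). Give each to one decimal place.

|H| = -50.5 dB, ∠H = 13.5°

|j2.23 + 9.2| = √(2.23² + 9.2²) = 9.466
|(j2.23)² + 164(j2.23) + 152100| = |1.521e+05 + j365.72| = 1.521e+05
|H(j2.23)| = 48 × 9.466 / 1.521e+05 = 0.0029875
20 log₁₀(0.0029875) = -50.49 dB
∠(j2.23 + 9.2) = arctan(2.23/9.2) = 13.63°
∠[(j2.23)² + 164(j2.23) + 152100] = ∠[1.521e+05 + j365.72] = 0.14°
∠H(j2.23) = 13.63° − 0.14° = 13.49°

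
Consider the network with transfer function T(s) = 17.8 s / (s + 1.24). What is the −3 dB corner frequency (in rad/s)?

1.24 rad/s

For a single-pole high-pass, the −3 dB point is at the pole: ω = 1.24 rad/s.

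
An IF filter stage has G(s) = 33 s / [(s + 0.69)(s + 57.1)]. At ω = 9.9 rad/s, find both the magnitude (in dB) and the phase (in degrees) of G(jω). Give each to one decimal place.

|j9.9| = 9.9
|j9.9 + 0.69| = √(9.9² + 0.69²) = 9.924
|j9.9 + 57.1| = √(9.9² + 57.1²) = 57.95
|G(j9.9)| = 33 × 9.9 / (9.924 × 57.95) = 0.56806
20 log₁₀(0.56806) = -4.91 dB
∠(j9.9) = 90.00°
∠(j9.9 + 0.69) = arctan(9.9/0.69) = 86.01°
∠(j9.9 + 57.1) = arctan(9.9/57.1) = 9.84°
∠G(j9.9) = 90.00° − (86.01° + 9.84°) = -5.85°

|G| = -4.9 dB, ∠G = -5.8°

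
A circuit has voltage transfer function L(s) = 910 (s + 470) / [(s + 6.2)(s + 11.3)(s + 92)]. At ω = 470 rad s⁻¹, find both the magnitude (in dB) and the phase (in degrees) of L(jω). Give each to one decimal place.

|j470 + 470| = √(470² + 470²) = 664.7
|j470 + 6.2| = √(470² + 6.2²) = 470
|j470 + 11.3| = √(470² + 11.3²) = 470.1
|j470 + 92| = √(470² + 92²) = 478.9
|L(j470)| = 910 × 664.7 / (470 × 470.1 × 478.9) = 0.0057152
20 log₁₀(0.0057152) = -44.86 dB
∠(j470 + 470) = arctan(470/470) = 45.00°
∠(j470 + 6.2) = arctan(470/6.2) = 89.24°
∠(j470 + 11.3) = arctan(470/11.3) = 88.62°
∠(j470 + 92) = arctan(470/92) = 78.92°
∠L(j470) = 45.00° − (89.24° + 88.62° + 78.92°) = -211.79°

|L| = -44.9 dB, ∠L = -211.8°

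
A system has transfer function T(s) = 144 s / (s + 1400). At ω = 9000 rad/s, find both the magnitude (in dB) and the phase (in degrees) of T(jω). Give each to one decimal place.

|j9000| = 9000
|j9000 + 1400| = √(9000² + 1400²) = 9108
|T(j9000)| = 144 × 9000 / 9108 = 142.29
20 log₁₀(142.29) = 43.06 dB
∠(j9000) = 90.00°
∠(j9000 + 1400) = arctan(9000/1400) = 81.16°
∠T(j9000) = 90.00° − 81.16° = 8.84°

|T| = 43.1 dB, ∠T = 8.8 deg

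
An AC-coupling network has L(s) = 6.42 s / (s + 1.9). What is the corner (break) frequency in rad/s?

The single real pole at s = −1.9 gives a corner at ω = 1.9 rad/s.

1.9 rad/s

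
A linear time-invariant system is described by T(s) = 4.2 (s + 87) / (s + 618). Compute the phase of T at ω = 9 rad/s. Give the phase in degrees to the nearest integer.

5 deg

∠(j9 + 87) = arctan(9/87) = 5.91°
∠(j9 + 618) = arctan(9/618) = 0.83°
∠T(j9) = 5.91° − 0.83° = 5.07°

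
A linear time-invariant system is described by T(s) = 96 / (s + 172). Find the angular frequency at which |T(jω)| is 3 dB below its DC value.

172 rad/sec

For a single-pole low-pass, the −3 dB point is at the pole: ω = 172 rad/sec.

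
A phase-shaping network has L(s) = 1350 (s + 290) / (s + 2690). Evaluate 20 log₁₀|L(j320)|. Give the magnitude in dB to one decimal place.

46.7 dB

|j320 + 290| = √(320² + 290²) = 431.9
|j320 + 2690| = √(320² + 2690²) = 2709
|L(j320)| = 1350 × 431.9 / 2709 = 215.21
20 log₁₀(215.21) = 46.66 dB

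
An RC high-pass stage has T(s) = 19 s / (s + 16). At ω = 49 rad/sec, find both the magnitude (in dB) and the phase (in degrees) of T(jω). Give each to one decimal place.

|j49| = 49
|j49 + 16| = √(49² + 16²) = 51.55
|T(j49)| = 19 × 49 / 51.55 = 18.062
20 log₁₀(18.062) = 25.14 dB
∠(j49) = 90.00°
∠(j49 + 16) = arctan(49/16) = 71.92°
∠T(j49) = 90.00° − 71.92° = 18.08°

|T| = 25.1 dB, ∠T = 18.1 deg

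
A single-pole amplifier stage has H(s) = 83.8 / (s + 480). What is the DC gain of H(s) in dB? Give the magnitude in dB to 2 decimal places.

H(0) = 83.8 / 480 = 0.17458
20 log₁₀(0.17458) = -15.160 dB

-15.16 dB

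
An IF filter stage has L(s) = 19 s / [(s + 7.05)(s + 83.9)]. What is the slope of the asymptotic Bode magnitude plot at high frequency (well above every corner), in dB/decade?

-20 dB/decade

With 1 zero and 2 poles, the high-frequency asymptotic slope is 20 × (1 − 2) = -20 dB/decade.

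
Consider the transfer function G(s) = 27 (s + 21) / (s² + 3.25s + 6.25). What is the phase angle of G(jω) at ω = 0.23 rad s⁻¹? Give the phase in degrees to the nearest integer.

∠(j0.23 + 21) = arctan(0.23/21) = 0.63°
∠[(j0.23)² + 3.25(j0.23) + 6.25] = ∠[6.1971 + j0.7475] = 6.88°
∠G(j0.23) = 0.63° − 6.88° = -6.25°

-6°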